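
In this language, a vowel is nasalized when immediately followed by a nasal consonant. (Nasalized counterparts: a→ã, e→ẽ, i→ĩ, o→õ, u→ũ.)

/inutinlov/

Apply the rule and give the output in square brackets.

[ĩnutĩnlov]

/i/ before nasal /n/ → [ĩ]
/i/ before nasal /n/ → [ĩ]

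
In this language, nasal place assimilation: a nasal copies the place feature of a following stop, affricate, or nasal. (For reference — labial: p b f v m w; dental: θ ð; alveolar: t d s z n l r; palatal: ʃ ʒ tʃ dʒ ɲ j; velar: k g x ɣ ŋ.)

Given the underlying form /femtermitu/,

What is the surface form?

[fentermitu]

/m/ before /t/ (alveolar) → [n]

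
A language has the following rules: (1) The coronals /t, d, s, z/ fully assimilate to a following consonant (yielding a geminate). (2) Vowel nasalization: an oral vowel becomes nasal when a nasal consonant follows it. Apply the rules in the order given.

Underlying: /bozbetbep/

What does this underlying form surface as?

Rule 1: /z/ before /b/ → [b] (total assimilation)
Rule 1: /t/ before /b/ → [b] (total assimilation)
After rule 1: bobbebbep
Rule 2: no segment meets the rule's conditions; no change.

[bobbebbep]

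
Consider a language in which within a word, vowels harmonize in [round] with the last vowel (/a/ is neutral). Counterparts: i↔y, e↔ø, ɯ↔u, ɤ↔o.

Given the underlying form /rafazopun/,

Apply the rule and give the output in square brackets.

[rafazopun]

no segment meets the rule's conditions; no change.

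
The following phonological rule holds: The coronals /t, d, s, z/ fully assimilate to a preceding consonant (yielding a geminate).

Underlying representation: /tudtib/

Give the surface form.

/t/ after /d/ → [d] (total assimilation)

[tuddib]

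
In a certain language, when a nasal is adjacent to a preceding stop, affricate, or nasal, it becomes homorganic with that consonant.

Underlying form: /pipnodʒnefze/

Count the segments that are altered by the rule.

/n/ after /p/ (labial) → [m]
/n/ after /dʒ/ (palatal) → [ɲ]
2 segments change.

2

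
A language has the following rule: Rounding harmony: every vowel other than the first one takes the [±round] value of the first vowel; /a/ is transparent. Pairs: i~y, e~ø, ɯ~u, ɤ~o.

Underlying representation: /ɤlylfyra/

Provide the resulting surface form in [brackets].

[ɤlilfira]

/y/ harmonizes with /ɤ/ ([-round]) → [i]
/y/ harmonizes with /ɤ/ ([-round]) → [i]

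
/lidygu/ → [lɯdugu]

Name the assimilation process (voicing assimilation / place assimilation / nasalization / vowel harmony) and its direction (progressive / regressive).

/i/→[ɯ] /y/→[u].
Vowels agree with the last vowel, so the harmony is regressive.

vowel harmony, regressive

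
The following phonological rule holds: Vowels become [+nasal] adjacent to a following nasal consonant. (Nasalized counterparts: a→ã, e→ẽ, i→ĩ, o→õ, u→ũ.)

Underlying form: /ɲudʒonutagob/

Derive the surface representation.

[ɲudʒõnutagob]

/o/ before nasal /n/ → [õ]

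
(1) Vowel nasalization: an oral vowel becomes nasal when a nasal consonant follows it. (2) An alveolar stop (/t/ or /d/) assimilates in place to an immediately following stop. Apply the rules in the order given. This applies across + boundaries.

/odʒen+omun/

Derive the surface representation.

Rule 1: /e/ before nasal /n/ → [ẽ]
Rule 1: /o/ before nasal /m/ → [õ]
Rule 1: /u/ before nasal /n/ → [ũ]
After rule 1: odʒẽn+õmũn
Rule 2: no segment meets the rule's conditions; no change.

[odʒẽn+õmũn]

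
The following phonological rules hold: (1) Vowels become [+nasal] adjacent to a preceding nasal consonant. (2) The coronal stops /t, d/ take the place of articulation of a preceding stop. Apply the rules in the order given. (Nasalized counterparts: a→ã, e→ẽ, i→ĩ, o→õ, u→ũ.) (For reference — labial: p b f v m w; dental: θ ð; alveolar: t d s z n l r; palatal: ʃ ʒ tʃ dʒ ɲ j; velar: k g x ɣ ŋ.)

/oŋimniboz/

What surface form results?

[oŋĩmnĩboz]

Rule 1: /i/ after nasal /ŋ/ → [ĩ]
Rule 1: /i/ after nasal /n/ → [ĩ]
After rule 1: oŋĩmnĩboz
Rule 2: no segment meets the rule's conditions; no change.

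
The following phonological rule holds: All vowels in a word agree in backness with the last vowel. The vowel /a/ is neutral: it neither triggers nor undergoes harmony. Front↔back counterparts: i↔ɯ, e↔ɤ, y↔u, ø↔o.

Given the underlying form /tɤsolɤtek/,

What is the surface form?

/ɤ/ harmonizes with /e/ ([-back]) → [e]
/o/ harmonizes with /e/ ([-back]) → [ø]
/ɤ/ harmonizes with /e/ ([-back]) → [e]

[tesøletek]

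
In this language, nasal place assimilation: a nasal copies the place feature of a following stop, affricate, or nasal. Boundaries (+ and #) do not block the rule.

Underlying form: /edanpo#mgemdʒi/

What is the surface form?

[edampo#ŋgeɲdʒi]

/n/ before /p/ (labial) → [m]
/m/ before /g/ (velar) → [ŋ]
/m/ before /dʒ/ (palatal) → [ɲ]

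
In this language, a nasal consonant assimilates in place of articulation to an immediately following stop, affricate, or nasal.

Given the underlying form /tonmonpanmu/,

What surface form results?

/n/ before /m/ (labial) → [m]
/n/ before /p/ (labial) → [m]
/n/ before /m/ (labial) → [m]

[tommompammu]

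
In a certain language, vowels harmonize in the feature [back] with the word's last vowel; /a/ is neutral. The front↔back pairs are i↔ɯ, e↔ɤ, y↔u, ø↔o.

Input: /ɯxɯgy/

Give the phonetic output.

[ixigy]

/ɯ/ harmonizes with /y/ ([-back]) → [i]
/ɯ/ harmonizes with /y/ ([-back]) → [i]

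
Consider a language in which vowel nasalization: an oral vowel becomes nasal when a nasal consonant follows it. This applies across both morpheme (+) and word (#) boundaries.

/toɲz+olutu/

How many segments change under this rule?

1

/o/ before nasal /ɲ/ → [õ]
1 segment changes.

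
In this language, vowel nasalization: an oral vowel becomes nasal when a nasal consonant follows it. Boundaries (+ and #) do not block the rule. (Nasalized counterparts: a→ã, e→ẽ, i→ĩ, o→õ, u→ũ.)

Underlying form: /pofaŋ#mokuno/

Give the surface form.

[pofãŋ#mokũno]

/a/ before nasal /ŋ/ → [ã]
/u/ before nasal /n/ → [ũ]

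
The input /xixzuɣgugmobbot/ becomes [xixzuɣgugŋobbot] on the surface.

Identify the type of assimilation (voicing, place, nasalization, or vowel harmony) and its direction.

/m/→[ŋ].
Each target copies a feature from the preceding segment, so the direction is progressive.

place assimilation, progressive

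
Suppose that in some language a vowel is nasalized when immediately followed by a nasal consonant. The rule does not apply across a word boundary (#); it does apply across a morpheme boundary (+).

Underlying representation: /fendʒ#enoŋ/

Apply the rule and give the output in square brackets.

[fẽndʒ#ẽnõŋ]

/e/ before nasal /n/ → [ẽ]
/e/ before nasal /n/ → [ẽ]
/o/ before nasal /ŋ/ → [õ]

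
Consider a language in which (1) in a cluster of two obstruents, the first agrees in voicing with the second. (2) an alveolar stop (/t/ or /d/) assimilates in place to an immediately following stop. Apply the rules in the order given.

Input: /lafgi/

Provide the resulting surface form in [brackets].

Rule 1: /f/ before /g/ (voiced) → [v]
After rule 1: lavgi
Rule 2: no segment meets the rule's conditions; no change.

[lavgi]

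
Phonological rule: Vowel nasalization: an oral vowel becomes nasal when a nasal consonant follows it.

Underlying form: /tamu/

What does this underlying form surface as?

[tãmu]

/a/ before nasal /m/ → [ã]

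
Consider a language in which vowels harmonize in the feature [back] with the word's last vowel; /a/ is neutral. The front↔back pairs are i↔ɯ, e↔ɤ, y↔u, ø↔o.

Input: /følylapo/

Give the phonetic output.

[folulapo]

/ø/ harmonizes with /o/ ([+back]) → [o]
/y/ harmonizes with /o/ ([+back]) → [u]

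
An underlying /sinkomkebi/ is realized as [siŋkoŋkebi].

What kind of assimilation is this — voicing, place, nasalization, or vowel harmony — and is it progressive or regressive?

/n/→[ŋ] /m/→[ŋ].
Each target copies a feature from the following segment, so the direction is regressive.

place assimilation, regressive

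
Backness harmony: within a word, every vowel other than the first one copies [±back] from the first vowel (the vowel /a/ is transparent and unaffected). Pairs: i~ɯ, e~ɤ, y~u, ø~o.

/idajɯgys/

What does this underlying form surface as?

/ɯ/ harmonizes with /i/ ([-back]) → [i]

[idajigys]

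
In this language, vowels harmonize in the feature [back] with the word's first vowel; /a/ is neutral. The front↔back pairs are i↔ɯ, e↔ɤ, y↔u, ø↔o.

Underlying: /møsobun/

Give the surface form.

[møsøbyn]

/o/ harmonizes with /ø/ ([-back]) → [ø]
/u/ harmonizes with /ø/ ([-back]) → [y]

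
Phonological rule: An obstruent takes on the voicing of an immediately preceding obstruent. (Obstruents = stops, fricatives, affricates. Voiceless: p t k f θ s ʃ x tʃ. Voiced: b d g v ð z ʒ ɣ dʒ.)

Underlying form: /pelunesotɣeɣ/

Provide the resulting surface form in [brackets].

/ɣ/ after /t/ (voiceless) → [x]

[pelunesotxeɣ]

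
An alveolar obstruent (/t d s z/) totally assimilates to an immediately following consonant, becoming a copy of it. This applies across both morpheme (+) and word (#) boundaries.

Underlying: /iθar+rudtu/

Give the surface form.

[iθar+ruttu]

/d/ before /t/ → [t] (total assimilation)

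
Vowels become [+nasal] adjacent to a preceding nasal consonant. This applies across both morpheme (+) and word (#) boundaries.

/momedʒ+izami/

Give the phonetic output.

[mõmẽdʒ+izamĩ]

/o/ after nasal /m/ → [õ]
/e/ after nasal /m/ → [ẽ]
/i/ after nasal /m/ → [ĩ]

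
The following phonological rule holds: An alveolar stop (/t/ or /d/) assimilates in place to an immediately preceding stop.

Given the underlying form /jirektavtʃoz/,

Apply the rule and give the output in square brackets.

[jirekkavtʃoz]

/t/ after /k/ (velar) → [k]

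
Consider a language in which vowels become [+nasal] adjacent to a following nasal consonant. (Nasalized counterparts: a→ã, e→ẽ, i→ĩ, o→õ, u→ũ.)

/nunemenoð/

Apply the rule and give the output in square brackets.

[nũnẽmẽnoð]

/u/ before nasal /n/ → [ũ]
/e/ before nasal /m/ → [ẽ]
/e/ before nasal /n/ → [ẽ]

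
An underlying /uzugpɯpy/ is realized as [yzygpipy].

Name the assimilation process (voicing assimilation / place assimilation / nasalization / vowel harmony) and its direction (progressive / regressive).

vowel harmony, regressive

/u/→[y] /u/→[y] /ɯ/→[i].
Vowels agree with the last vowel, so the harmony is regressive.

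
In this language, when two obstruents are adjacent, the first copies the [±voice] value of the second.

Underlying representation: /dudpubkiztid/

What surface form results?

[dutpupkistid]

/d/ before /p/ (voiceless) → [t]
/b/ before /k/ (voiceless) → [p]
/z/ before /t/ (voiceless) → [s]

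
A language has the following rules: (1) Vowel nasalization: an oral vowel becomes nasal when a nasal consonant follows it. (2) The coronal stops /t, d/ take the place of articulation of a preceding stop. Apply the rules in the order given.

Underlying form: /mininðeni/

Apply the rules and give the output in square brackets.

[mĩnĩnðẽni]

Rule 1: /i/ before nasal /n/ → [ĩ]
Rule 1: /i/ before nasal /n/ → [ĩ]
Rule 1: /e/ before nasal /n/ → [ẽ]
After rule 1: mĩnĩnðẽni
Rule 2: no segment meets the rule's conditions; no change.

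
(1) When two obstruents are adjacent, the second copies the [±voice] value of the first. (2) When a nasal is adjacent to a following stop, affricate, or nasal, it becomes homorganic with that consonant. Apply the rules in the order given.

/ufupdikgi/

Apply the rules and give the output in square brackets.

Rule 1: /d/ after /p/ (voiceless) → [t]
Rule 1: /g/ after /k/ (voiceless) → [k]
After rule 1: ufuptikki
Rule 2: no segment meets the rule's conditions; no change.

[ufuptikki]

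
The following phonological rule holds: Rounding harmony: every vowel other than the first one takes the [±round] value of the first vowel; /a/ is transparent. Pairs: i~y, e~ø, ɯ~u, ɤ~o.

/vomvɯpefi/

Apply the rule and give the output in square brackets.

/ɯ/ harmonizes with /o/ ([+round]) → [u]
/e/ harmonizes with /o/ ([+round]) → [ø]
/i/ harmonizes with /o/ ([+round]) → [y]

[vomvupøfy]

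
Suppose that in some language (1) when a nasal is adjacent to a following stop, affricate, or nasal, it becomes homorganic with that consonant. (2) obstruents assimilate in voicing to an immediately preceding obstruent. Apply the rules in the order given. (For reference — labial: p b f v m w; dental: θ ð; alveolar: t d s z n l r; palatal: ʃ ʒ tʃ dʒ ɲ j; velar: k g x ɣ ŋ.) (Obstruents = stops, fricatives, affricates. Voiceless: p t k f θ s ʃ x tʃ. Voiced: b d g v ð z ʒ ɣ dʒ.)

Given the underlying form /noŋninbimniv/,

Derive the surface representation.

Rule 1: /ŋ/ before /n/ (alveolar) → [n]
Rule 1: /n/ before /b/ (labial) → [m]
Rule 1: /m/ before /n/ (alveolar) → [n]
After rule 1: nonnimbinniv
Rule 2: no segment meets the rule's conditions; no change.

[nonnimbinniv]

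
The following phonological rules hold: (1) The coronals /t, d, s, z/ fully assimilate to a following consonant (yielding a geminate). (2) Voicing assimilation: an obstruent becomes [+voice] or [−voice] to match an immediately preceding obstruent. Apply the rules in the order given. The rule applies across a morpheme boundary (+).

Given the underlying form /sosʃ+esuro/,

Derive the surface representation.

[soʃʃ+esuro]

Rule 1: /s/ before /ʃ/ → [ʃ] (total assimilation)
After rule 1: soʃʃ+esuro
Rule 2: no segment meets the rule's conditions; no change.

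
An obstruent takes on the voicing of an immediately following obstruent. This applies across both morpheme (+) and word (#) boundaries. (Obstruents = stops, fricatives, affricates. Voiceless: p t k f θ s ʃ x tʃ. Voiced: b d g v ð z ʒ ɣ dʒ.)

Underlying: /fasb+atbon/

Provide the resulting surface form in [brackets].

[fazb+adbon]

/s/ before /b/ (voiced) → [z]
/t/ before /b/ (voiced) → [d]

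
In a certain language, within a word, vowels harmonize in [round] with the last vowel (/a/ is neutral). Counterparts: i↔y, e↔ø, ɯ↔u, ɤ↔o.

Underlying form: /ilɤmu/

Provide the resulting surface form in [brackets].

/i/ harmonizes with /u/ ([+round]) → [y]
/ɤ/ harmonizes with /u/ ([+round]) → [o]

[ylomu]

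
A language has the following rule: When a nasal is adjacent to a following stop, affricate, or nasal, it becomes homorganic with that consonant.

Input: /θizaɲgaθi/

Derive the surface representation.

/ɲ/ before /g/ (velar) → [ŋ]

[θizaŋgaθi]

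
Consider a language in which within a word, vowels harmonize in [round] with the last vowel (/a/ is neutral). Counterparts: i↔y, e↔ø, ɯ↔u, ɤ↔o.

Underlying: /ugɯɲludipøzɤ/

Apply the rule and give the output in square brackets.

/u/ harmonizes with /ɤ/ ([-round]) → [ɯ]
/u/ harmonizes with /ɤ/ ([-round]) → [ɯ]
/ø/ harmonizes with /ɤ/ ([-round]) → [e]

[ɯgɯɲlɯdipezɤ]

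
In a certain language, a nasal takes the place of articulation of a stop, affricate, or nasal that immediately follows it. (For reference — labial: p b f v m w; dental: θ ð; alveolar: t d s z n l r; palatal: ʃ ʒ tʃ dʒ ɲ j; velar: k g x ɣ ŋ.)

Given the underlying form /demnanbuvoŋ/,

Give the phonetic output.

/m/ before /n/ (alveolar) → [n]
/n/ before /b/ (labial) → [m]

[dennambuvoŋ]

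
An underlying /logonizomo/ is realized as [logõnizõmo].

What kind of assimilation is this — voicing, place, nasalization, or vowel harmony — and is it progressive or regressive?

nasalization, regressive

/o/→[õ] /o/→[õ].
Each target copies a feature from the following segment, so the direction is regressive.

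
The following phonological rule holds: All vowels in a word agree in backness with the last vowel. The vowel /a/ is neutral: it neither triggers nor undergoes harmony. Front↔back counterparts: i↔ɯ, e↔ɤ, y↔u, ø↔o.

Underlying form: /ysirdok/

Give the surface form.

[usɯrdok]

/y/ harmonizes with /o/ ([+back]) → [u]
/i/ harmonizes with /o/ ([+back]) → [ɯ]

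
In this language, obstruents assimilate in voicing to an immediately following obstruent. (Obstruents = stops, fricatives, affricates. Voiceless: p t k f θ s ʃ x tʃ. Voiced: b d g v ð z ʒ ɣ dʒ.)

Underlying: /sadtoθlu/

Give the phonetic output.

/d/ before /t/ (voiceless) → [t]

[sattoθlu]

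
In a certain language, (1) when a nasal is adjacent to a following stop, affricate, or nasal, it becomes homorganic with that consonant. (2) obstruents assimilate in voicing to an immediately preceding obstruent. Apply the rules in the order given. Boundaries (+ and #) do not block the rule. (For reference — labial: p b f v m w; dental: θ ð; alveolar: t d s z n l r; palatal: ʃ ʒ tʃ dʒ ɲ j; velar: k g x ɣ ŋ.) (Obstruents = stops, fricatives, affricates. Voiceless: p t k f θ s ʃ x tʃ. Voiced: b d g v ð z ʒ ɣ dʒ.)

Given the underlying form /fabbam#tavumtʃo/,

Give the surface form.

Rule 1: /m/ before /t/ (alveolar) → [n]
Rule 1: /m/ before /tʃ/ (palatal) → [ɲ]
After rule 1: fabban#tavuɲtʃo
Rule 2: no segment meets the rule's conditions; no change.

[fabban#tavuɲtʃo]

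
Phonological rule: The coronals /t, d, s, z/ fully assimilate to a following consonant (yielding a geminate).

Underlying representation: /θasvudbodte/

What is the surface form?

/s/ before /v/ → [v] (total assimilation)
/d/ before /b/ → [b] (total assimilation)
/d/ before /t/ → [t] (total assimilation)

[θavvubbotte]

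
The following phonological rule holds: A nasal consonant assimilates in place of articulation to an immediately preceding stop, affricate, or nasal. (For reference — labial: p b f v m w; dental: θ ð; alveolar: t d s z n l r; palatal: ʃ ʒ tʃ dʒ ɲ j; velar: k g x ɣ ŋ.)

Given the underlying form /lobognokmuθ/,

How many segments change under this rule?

2

/n/ after /g/ (velar) → [ŋ]
/m/ after /k/ (velar) → [ŋ]
2 segments change.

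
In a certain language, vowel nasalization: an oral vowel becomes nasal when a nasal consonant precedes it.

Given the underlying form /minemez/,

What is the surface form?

/i/ after nasal /m/ → [ĩ]
/e/ after nasal /n/ → [ẽ]
/e/ after nasal /m/ → [ẽ]

[mĩnẽmẽz]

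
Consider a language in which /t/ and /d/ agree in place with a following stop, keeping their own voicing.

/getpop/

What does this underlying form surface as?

[geppop]

/t/ before /p/ (labial) → [p]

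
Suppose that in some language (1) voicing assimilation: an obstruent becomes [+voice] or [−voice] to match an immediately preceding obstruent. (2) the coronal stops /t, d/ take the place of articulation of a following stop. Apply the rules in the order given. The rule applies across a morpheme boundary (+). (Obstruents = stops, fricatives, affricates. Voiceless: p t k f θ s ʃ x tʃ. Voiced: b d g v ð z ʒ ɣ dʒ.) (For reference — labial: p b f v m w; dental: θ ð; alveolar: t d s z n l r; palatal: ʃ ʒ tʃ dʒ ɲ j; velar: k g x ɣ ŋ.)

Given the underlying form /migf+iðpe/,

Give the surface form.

Rule 1: /f/ after /g/ (voiced) → [v]
Rule 1: /p/ after /ð/ (voiced) → [b]
After rule 1: migv+iðbe
Rule 2: no segment meets the rule's conditions; no change.

[migv+iðbe]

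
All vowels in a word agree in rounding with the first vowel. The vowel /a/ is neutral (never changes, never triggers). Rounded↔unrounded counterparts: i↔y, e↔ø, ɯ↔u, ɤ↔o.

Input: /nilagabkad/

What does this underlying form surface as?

[nilagabkad]

no segment meets the rule's conditions; no change.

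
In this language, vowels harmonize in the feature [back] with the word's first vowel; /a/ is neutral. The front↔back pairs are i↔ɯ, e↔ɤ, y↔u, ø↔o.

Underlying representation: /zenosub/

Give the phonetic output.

[zenøsyb]

/o/ harmonizes with /e/ ([-back]) → [ø]
/u/ harmonizes with /e/ ([-back]) → [y]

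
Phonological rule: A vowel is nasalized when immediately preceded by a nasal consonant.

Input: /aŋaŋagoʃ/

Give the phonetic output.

[aŋãŋãgoʃ]

/a/ after nasal /ŋ/ → [ã]
/a/ after nasal /ŋ/ → [ã]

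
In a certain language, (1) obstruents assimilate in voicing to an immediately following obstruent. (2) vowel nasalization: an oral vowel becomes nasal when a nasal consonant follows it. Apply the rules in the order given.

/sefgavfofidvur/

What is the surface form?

[sevgaffofidvur]

Rule 1: /f/ before /g/ (voiced) → [v]
Rule 1: /v/ before /f/ (voiceless) → [f]
After rule 1: sevgaffofidvur
Rule 2: no segment meets the rule's conditions; no change.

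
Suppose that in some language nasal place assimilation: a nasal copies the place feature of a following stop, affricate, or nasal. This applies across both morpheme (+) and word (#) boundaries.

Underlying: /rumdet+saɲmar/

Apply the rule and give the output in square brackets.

/m/ before /d/ (alveolar) → [n]
/ɲ/ before /m/ (labial) → [m]

[rundet+sammar]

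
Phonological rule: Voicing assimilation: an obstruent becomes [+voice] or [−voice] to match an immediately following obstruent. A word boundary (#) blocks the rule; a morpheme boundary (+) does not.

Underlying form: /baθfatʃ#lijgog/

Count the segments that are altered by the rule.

0

No segment meets the rule's conditions.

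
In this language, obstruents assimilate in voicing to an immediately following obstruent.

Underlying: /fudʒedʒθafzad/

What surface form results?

[fudʒetʃθavzad]

/dʒ/ before /θ/ (voiceless) → [tʃ]
/f/ before /z/ (voiced) → [v]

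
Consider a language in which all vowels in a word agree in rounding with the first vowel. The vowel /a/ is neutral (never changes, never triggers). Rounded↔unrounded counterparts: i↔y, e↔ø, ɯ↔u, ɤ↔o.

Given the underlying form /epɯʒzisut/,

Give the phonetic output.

[epɯʒzisɯt]

/u/ harmonizes with /e/ ([-round]) → [ɯ]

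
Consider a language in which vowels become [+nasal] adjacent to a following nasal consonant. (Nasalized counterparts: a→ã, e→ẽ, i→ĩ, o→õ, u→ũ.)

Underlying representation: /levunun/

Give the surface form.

[levũnũn]

/u/ before nasal /n/ → [ũ]
/u/ before nasal /n/ → [ũ]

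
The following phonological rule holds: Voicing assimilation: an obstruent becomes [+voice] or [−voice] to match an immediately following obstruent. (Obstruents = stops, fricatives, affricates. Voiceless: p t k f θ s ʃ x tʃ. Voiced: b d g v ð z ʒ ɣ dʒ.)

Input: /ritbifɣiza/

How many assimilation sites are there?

2

/t/ before /b/ (voiced) → [d]
/f/ before /ɣ/ (voiced) → [v]
2 segments change.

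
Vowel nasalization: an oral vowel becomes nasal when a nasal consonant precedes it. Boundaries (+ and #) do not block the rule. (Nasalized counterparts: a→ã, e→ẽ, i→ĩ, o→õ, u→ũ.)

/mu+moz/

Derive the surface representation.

/u/ after nasal /m/ → [ũ]
/o/ after nasal /m/ → [õ]

[mũ+mõz]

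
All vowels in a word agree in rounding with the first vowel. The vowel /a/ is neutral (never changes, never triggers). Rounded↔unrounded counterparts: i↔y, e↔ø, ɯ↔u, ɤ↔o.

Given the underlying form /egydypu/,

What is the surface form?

/y/ harmonizes with /e/ ([-round]) → [i]
/y/ harmonizes with /e/ ([-round]) → [i]
/u/ harmonizes with /e/ ([-round]) → [ɯ]

[egidipɯ]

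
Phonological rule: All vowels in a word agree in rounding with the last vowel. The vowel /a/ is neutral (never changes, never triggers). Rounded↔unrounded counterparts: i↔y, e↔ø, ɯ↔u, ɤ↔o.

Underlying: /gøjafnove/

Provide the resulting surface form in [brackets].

/ø/ harmonizes with /e/ ([-round]) → [e]
/o/ harmonizes with /e/ ([-round]) → [ɤ]

[gejafnɤve]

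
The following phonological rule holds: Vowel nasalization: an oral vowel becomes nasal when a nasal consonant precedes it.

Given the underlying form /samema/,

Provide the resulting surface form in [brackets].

[samẽmã]

/e/ after nasal /m/ → [ẽ]
/a/ after nasal /m/ → [ã]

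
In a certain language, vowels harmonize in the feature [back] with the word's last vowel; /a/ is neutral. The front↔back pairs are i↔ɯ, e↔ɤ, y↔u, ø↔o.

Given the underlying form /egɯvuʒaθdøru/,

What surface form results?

[ɤgɯvuʒaθdoru]

/e/ harmonizes with /u/ ([+back]) → [ɤ]
/ø/ harmonizes with /u/ ([+back]) → [o]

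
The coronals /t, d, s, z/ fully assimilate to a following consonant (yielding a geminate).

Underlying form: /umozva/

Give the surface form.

/z/ before /v/ → [v] (total assimilation)

[umovva]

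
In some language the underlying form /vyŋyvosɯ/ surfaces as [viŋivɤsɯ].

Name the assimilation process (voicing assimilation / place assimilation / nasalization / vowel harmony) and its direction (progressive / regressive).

/y/→[i] /y/→[i] /o/→[ɤ].
Vowels agree with the last vowel, so the harmony is regressive.

vowel harmony, regressive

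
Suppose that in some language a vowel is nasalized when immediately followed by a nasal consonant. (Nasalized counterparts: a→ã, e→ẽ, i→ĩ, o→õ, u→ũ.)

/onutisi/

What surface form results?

[õnutisi]

/o/ before nasal /n/ → [õ]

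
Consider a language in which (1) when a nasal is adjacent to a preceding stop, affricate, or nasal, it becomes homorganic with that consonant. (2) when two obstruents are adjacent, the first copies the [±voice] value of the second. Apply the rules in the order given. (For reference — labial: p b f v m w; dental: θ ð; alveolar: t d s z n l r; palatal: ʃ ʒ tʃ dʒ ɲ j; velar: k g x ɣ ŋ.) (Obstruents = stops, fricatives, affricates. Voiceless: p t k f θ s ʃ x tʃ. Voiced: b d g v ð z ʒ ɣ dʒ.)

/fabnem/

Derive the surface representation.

Rule 1: /n/ after /b/ (labial) → [m]
After rule 1: fabmem
Rule 2: no segment meets the rule's conditions; no change.

[fabmem]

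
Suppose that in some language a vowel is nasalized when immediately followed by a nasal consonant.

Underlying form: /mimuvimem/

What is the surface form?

/i/ before nasal /m/ → [ĩ]
/i/ before nasal /m/ → [ĩ]
/e/ before nasal /m/ → [ẽ]

[mĩmuvĩmẽm]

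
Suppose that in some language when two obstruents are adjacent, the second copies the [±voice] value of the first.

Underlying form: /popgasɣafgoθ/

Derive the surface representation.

/g/ after /p/ (voiceless) → [k]
/ɣ/ after /s/ (voiceless) → [x]
/g/ after /f/ (voiceless) → [k]

[popkasxafkoθ]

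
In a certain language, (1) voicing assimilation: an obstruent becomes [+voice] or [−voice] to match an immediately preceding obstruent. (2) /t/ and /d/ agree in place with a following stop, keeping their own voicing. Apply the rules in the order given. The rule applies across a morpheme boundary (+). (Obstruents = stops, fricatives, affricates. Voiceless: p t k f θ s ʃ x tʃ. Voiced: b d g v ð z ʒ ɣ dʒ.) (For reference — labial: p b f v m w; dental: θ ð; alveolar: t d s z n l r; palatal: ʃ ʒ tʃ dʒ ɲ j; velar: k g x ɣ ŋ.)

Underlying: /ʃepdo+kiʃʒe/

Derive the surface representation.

[ʃepto+kiʃʃe]

Rule 1: /d/ after /p/ (voiceless) → [t]
Rule 1: /ʒ/ after /ʃ/ (voiceless) → [ʃ]
After rule 1: ʃepto+kiʃʃe
Rule 2: no segment meets the rule's conditions; no change.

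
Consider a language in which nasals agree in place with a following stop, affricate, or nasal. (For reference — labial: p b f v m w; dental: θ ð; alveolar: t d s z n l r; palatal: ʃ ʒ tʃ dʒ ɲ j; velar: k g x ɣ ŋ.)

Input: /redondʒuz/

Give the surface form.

[redoɲdʒuz]

/n/ before /dʒ/ (palatal) → [ɲ]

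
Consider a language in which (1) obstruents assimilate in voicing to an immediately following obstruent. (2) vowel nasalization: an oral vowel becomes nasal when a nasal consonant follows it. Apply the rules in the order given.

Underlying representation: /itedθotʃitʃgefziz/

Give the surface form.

[itetθotʃidʒgevziz]

Rule 1: /d/ before /θ/ (voiceless) → [t]
Rule 1: /tʃ/ before /g/ (voiced) → [dʒ]
Rule 1: /f/ before /z/ (voiced) → [v]
After rule 1: itetθotʃidʒgevziz
Rule 2: no segment meets the rule's conditions; no change.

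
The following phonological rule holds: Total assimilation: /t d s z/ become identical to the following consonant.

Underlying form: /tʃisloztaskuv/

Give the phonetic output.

[tʃillottakkuv]

/s/ before /l/ → [l] (total assimilation)
/z/ before /t/ → [t] (total assimilation)
/s/ before /k/ → [k] (total assimilation)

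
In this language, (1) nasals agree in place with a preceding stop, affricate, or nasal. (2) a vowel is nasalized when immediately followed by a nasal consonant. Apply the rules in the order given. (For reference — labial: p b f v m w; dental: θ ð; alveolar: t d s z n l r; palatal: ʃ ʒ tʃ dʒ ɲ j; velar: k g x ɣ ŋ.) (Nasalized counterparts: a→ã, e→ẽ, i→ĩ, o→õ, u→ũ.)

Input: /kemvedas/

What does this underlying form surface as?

[kẽmvedas]

Rule 1: no segment meets the rule's conditions; no change.
After rule 1: kemvedas
Rule 2: /e/ before nasal /m/ → [ẽ]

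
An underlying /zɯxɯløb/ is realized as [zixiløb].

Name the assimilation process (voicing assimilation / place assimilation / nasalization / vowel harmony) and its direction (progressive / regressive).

vowel harmony, regressive

/ɯ/→[i] /ɯ/→[i].
Vowels agree with the last vowel, so the harmony is regressive.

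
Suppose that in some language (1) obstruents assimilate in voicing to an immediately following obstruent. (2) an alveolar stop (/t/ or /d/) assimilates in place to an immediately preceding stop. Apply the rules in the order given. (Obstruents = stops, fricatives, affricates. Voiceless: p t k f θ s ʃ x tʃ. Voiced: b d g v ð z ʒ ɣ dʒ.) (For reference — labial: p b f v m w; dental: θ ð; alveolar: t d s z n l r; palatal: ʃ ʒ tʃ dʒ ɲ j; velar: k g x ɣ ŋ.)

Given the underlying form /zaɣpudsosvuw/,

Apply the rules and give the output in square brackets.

Rule 1: /ɣ/ before /p/ (voiceless) → [x]
Rule 1: /d/ before /s/ (voiceless) → [t]
Rule 1: /s/ before /v/ (voiced) → [z]
After rule 1: zaxputsozvuw
Rule 2: no segment meets the rule's conditions; no change.

[zaxputsozvuw]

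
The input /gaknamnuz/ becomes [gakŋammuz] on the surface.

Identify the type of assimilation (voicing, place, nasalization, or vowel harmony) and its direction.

place assimilation, progressive

/n/→[ŋ] /n/→[m].
Each target copies a feature from the preceding segment, so the direction is progressive.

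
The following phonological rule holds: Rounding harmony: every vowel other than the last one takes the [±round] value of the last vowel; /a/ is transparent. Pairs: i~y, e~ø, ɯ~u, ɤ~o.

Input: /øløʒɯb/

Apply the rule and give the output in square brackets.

/ø/ harmonizes with /ɯ/ ([-round]) → [e]
/ø/ harmonizes with /ɯ/ ([-round]) → [e]

[eleʒɯb]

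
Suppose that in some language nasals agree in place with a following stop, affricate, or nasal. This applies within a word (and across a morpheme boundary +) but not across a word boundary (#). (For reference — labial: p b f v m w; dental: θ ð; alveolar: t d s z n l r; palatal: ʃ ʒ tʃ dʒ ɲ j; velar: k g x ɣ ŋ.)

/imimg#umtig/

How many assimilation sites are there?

2

/m/ before /g/ (velar) → [ŋ]
/m/ before /t/ (alveolar) → [n]
2 segments change.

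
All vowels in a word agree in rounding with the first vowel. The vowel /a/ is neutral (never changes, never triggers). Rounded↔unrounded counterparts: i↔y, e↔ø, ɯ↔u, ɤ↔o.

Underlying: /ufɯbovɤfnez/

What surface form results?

/ɯ/ harmonizes with /u/ ([+round]) → [u]
/ɤ/ harmonizes with /u/ ([+round]) → [o]
/e/ harmonizes with /u/ ([+round]) → [ø]

[ufubovofnøz]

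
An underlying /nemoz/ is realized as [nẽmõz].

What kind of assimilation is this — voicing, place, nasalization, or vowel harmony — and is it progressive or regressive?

/e/→[ẽ] /o/→[õ].
Each target copies a feature from the preceding segment, so the direction is progressive.

nasalization, progressive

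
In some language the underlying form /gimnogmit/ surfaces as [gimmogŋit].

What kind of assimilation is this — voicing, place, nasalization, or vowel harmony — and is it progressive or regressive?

place assimilation, progressive

/n/→[m] /m/→[ŋ].
Each target copies a feature from the preceding segment, so the direction is progressive.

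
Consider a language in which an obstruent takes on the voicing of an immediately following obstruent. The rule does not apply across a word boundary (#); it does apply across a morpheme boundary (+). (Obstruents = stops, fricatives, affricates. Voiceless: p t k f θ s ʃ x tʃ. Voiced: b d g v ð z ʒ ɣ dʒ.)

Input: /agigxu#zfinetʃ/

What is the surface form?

/g/ before /x/ (voiceless) → [k]
/z/ before /f/ (voiceless) → [s]

[agikxu#sfinetʃ]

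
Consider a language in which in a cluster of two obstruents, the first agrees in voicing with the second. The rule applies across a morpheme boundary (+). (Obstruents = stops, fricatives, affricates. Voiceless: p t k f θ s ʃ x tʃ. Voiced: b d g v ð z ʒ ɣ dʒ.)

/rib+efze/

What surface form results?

/f/ before /z/ (voiced) → [v]

[rib+evze]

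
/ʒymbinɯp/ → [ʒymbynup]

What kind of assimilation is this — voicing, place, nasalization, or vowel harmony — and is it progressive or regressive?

vowel harmony, progressive

/i/→[y] /ɯ/→[u].
Vowels agree with the first vowel, so the harmony is progressive.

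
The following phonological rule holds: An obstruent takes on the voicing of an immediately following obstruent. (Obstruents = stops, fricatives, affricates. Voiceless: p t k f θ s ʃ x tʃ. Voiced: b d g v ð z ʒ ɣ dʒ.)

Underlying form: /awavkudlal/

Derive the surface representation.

/v/ before /k/ (voiceless) → [f]

[awafkudlal]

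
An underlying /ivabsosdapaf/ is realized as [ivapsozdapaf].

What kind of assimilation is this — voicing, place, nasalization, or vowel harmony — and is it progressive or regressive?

/b/→[p] /s/→[z].
Each target copies a feature from the following segment, so the direction is regressive.

voicing assimilation, regressive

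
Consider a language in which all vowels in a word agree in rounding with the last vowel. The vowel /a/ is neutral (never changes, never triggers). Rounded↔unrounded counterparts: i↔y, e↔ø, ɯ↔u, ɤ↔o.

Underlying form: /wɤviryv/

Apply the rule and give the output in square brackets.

/ɤ/ harmonizes with /y/ ([+round]) → [o]
/i/ harmonizes with /y/ ([+round]) → [y]

[wovyryv]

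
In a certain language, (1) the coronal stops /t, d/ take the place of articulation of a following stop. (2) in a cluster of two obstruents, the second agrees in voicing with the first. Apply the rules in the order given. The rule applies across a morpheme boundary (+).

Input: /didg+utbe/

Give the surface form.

[digg+uppe]

Rule 1: /d/ before /g/ (velar) → [g]
Rule 1: /t/ before /b/ (labial) → [p]
After rule 1: digg+upbe
Rule 2: /b/ after /p/ (voiceless) → [p]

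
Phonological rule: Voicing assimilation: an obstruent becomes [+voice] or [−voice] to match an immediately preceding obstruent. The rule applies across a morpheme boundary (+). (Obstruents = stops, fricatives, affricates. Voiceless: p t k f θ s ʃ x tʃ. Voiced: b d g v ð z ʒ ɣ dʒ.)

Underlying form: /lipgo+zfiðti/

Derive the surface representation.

[lipko+zviðdi]

/g/ after /p/ (voiceless) → [k]
/f/ after /z/ (voiced) → [v]
/t/ after /ð/ (voiced) → [d]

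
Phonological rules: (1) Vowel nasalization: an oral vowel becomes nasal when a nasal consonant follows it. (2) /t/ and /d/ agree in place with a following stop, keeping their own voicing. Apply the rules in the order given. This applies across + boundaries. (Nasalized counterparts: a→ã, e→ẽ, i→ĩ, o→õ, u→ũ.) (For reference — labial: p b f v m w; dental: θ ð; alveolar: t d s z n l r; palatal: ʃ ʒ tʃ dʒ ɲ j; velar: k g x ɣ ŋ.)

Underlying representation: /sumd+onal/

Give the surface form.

Rule 1: /u/ before nasal /m/ → [ũ]
Rule 1: /o/ before nasal /n/ → [õ]
After rule 1: sũmd+õnal
Rule 2: no segment meets the rule's conditions; no change.

[sũmd+õnal]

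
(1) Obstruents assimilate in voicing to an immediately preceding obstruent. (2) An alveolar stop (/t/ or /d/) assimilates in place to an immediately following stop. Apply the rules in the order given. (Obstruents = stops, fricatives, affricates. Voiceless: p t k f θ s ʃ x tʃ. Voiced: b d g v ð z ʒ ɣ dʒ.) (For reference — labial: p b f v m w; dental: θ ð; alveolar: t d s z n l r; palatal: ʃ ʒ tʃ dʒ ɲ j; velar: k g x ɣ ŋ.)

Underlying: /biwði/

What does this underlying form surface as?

Rule 1: no segment meets the rule's conditions; no change.
After rule 1: biwði
Rule 2: no segment meets the rule's conditions; no change.

[biwði]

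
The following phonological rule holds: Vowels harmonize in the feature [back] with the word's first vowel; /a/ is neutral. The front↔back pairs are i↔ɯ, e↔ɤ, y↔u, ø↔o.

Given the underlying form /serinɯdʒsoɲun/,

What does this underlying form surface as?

/ɯ/ harmonizes with /e/ ([-back]) → [i]
/o/ harmonizes with /e/ ([-back]) → [ø]
/u/ harmonizes with /e/ ([-back]) → [y]

[serinidʒsøɲyn]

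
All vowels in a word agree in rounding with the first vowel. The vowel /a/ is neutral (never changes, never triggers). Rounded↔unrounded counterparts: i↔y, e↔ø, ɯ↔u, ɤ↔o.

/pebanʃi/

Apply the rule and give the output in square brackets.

no segment meets the rule's conditions; no change.

[pebanʃi]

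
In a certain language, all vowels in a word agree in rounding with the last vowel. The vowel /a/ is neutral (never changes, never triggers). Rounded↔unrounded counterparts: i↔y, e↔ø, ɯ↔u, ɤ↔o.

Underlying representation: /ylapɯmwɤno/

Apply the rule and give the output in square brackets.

/ɯ/ harmonizes with /o/ ([+round]) → [u]
/ɤ/ harmonizes with /o/ ([+round]) → [o]

[ylapumwono]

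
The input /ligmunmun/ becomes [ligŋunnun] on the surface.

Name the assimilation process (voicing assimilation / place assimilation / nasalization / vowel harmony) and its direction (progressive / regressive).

/m/→[ŋ] /m/→[n].
Each target copies a feature from the preceding segment, so the direction is progressive.

place assimilation, progressive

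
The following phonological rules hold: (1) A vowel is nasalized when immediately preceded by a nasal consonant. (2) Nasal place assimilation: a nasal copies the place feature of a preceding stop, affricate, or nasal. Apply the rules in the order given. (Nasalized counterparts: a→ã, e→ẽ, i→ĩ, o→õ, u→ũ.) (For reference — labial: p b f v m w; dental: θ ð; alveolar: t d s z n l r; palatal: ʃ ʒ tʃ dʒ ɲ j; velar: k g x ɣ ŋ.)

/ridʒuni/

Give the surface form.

[ridʒunĩ]

Rule 1: /i/ after nasal /n/ → [ĩ]
After rule 1: ridʒunĩ
Rule 2: no segment meets the rule's conditions; no change.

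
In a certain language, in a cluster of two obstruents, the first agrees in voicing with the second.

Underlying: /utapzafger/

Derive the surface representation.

/p/ before /z/ (voiced) → [b]
/f/ before /g/ (voiced) → [v]

[utabzavger]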